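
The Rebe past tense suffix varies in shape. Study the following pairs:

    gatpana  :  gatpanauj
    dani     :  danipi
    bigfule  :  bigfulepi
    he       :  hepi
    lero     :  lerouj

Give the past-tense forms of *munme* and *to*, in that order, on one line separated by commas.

munmepi, touj

The suffix is conditioned by the last vowel: -pi when the last vowel of the stem is a front vowel (*dani*, *bigfule*, *he*); -uj when the last vowel of the stem is a back vowel (*gatpana*, *lero*).
*munme*: last vowel = /e/, a front vowel → -pi → *munmepi*.
*to*: last vowel = /o/, a back vowel → -uj → *touj*.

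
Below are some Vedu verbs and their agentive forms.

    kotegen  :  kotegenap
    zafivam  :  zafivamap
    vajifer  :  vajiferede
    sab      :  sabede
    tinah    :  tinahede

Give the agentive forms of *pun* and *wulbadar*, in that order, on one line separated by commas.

The pattern is nasality of the final consonant: -ap when the stem ends in a nasal (*kotegen*, *zafivam*); -ede when the stem ends in a non-nasal consonant (*vajifer*, *sab*, *tinah*).
The final consonant of *pun* is /n/, which is a nasal, so the suffix is -ap, giving *punap*.
*wulbadar* — final consonant /r/ (non-nasal) → -ede → *wulbadarede*.

punap, wulbadarede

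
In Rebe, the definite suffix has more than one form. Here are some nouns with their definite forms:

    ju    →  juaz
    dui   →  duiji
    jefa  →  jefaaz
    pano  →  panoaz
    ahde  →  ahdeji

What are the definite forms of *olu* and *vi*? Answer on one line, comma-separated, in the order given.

oluaz, viji

The alternation tracks the last vowel of the stem — -ji when the last vowel of the stem is a front vowel (*dui*, *ahde*); -az when the last vowel of the stem is a back vowel (*ju*, *jefa*, *pano*).
*olu*: last vowel = /u/, a back vowel → -az → *oluaz*.
*vi* — last vowel /i/ (a front vowel) → -ji → *viji*.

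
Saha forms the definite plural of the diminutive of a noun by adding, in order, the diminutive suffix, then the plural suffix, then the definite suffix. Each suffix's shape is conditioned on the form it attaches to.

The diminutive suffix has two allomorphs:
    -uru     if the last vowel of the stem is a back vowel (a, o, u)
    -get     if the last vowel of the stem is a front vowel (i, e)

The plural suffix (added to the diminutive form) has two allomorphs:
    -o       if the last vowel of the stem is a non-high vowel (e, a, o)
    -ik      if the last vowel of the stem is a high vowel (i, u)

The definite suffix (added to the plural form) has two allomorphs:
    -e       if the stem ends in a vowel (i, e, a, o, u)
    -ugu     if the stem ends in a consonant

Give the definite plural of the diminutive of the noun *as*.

Since the last vowel of *as* is /a/ (a back vowel), it takes -uru, giving *asuru*.
The last vowel of the diminutive form *asuru* is /u/, which is a high vowel, so the plural suffix is -ik, giving *asuruik*.
The plural form *asuruik* — final sound /k/ (a consonant) → -ugu → *asuruikugu*.

asuruikugu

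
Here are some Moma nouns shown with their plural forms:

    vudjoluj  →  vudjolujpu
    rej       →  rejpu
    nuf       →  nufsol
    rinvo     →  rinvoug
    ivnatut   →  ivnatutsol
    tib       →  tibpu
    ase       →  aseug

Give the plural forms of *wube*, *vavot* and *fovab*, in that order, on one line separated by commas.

Looking at the final sound of each stem: -sol when the stem ends in a voiceless consonant (*nuf*, *ivnatut*); -pu when the stem ends in a voiced consonant (*vudjoluj*, *rej*, *tib*); -ug when the stem ends in a vowel (*rinvo*, *ase*).
*wube* — final sound /e/ (a vowel) → -ug → *wubeug*.
*vavot*: final sound = /t/, a voiceless consonant → -sol → *vavotsol*.
The final sound of *fovab* is /b/, which is a voiced consonant, so the suffix is -pu, giving *fovabpu*.

wubeug, vavotsol, fovabpu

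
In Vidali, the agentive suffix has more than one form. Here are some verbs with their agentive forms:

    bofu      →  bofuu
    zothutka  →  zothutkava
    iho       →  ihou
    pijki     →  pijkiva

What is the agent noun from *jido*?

jidou

The suffix is conditioned by the last vowel: -u when the last vowel of the stem is a rounded vowel (*bofu*, *iho*); -va when the last vowel of the stem is an unrounded vowel (*zothutka*, *pijki*).
*jido*: last vowel = /o/, a rounded vowel → -u → *jidou*.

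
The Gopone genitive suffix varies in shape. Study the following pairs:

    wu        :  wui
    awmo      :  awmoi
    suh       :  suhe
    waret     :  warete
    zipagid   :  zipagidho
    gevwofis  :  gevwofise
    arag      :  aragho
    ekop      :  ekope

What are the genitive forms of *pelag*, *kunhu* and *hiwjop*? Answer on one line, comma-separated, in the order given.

The suffix is conditioned by the final sound: -e when the stem ends in a voiceless consonant (*suh*, *waret*, *gevwofis*, *ekop*); -ho when the stem ends in a voiced consonant (*zipagid*, *arag*); -i when the stem ends in a vowel (*wu*, *awmo*).
The final sound of *pelag* is /g/, which is a voiced consonant, so the suffix is -ho, giving *pelagho*.
The final sound of *kunhu* is /u/, which is a vowel, so the suffix is -i, giving *kunhui*.
The final sound of *hiwjop* is /p/, which is a voiceless consonant, so the suffix is -e, giving *hiwjope*.

pelagho, kunhui, hiwjope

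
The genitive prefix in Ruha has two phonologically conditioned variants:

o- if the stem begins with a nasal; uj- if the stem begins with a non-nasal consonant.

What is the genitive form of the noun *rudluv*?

*rudluv*: first consonant = /r/, non-nasal → uj- → *ujrudluv*.

ujrudluv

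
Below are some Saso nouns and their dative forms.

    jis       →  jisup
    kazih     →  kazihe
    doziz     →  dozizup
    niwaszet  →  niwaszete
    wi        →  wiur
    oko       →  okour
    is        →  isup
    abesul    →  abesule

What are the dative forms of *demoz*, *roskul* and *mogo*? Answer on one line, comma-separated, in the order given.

Looking at the final sound of each stem: -up when the stem ends in a sibilant (*jis*, *doziz*, *is*); -e when the stem ends in a non-sibilant consonant (*kazih*, *niwaszet*, *abesul*); -ur when the stem ends in a vowel (*wi*, *oko*).
*demoz* — final sound /z/ (a sibilant) → -up → *demozup*.
*roskul*: final sound = /l/, a non-sibilant consonant → -e → *roskule*.
*mogo*: final sound = /o/, a vowel → -ur → *mogour*.

demozup, roskule, mogour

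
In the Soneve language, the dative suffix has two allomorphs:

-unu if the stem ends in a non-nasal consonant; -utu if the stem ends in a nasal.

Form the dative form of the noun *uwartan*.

Since the final consonant of *uwartan* is /n/ (a nasal), it takes -utu, giving *uwartanutu*.

uwartanutu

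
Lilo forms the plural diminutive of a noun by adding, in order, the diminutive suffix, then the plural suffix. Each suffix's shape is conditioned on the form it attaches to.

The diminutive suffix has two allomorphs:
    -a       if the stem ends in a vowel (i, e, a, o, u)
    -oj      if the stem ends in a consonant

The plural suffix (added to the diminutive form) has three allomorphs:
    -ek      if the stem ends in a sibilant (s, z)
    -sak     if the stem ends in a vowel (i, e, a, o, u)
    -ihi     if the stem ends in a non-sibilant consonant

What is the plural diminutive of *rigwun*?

rigwunojihi

*rigwun*: final sound = /n/, a consonant → -oj → *rigwunoj*.
The diminutive form *rigwunoj* — final sound /j/ (a non-sibilant consonant) → -ihi → *rigwunojihi*.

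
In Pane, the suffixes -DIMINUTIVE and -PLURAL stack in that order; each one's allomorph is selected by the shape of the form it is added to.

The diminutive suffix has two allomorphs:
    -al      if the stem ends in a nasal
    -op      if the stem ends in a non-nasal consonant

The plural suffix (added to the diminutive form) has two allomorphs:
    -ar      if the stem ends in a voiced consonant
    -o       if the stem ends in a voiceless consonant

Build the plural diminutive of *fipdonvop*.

fipdonvopopo

*fipdonvop*: final consonant = /p/, non-nasal → -op → *fipdonvopop*.
The final consonant of the diminutive form *fipdonvopop* is /p/, which is voiceless, so the plural suffix is -o, giving *fipdonvopopo*.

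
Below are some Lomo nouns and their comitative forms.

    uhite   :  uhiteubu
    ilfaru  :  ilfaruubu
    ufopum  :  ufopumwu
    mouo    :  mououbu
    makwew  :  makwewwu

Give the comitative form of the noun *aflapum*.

The pattern is consonant vs. vowel: -wu when the stem ends in a consonant (*ufopum*, *makwew*); -ubu when the stem ends in a vowel (*uhite*, *ilfaru*, *mouo*).
Since the final sound of *aflapum* is /m/ (a consonant), it takes -wu, giving *aflapumwu*.

aflapumwu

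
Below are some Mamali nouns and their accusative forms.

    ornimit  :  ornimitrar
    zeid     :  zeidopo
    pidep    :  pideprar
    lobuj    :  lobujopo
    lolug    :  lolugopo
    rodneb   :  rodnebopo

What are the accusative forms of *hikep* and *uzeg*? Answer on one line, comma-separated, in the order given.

The pattern is voicing of the final consonant: -rar when the stem ends in a voiceless consonant (*ornimit*, *pidep*); -opo when the stem ends in a voiced consonant (*zeid*, *lobuj*, *lolug*, *rodneb*).
The final consonant of *hikep* is /p/, which is voiceless, so the suffix is -rar, giving *hikeprar*.
The final consonant of *uzeg* is /g/, which is voiced, so the suffix is -opo, giving *uzegopo*.

hikeprar, uzegopo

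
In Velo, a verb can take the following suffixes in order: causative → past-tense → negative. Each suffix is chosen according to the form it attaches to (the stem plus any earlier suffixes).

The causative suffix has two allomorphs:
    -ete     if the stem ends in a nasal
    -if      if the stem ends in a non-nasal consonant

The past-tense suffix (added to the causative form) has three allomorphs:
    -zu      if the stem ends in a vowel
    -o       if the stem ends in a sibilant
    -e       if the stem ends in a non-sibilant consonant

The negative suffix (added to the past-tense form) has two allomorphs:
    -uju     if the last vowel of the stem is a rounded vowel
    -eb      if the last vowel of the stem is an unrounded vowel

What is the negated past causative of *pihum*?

pihumetezuuju

The final consonant of *pihum* is /m/, which is a nasal, so the causative suffix is -ete, giving *pihumete*.
The causative form *pihumete*: final sound = /e/, a vowel → -zu → *pihumetezu*.
The past-tense form *pihumetezu*: last vowel = /u/, a rounded vowel → -uju → *pihumetezuuju*.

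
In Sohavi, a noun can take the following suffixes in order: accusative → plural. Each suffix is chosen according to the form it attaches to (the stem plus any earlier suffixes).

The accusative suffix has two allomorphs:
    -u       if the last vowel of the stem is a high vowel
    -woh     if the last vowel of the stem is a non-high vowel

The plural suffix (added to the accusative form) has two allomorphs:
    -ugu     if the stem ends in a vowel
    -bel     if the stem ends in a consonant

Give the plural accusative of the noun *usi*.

usiuugu

*usi* — last vowel /i/ (a high vowel) → -u → *usiu*.
The final sound of the accusative form *usiu* is /u/, which is a vowel, so the plural suffix is -ugu, giving *usiuugu*.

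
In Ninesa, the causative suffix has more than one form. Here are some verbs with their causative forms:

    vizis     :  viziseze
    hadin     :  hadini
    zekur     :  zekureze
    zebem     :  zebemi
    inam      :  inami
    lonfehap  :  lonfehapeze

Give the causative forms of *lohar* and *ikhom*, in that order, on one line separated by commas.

Looking at the final consonant of each stem: -i when the stem ends in a nasal (*hadin*, *zebem*, *inam*); -eze when the stem ends in a non-nasal consonant (*vizis*, *zekur*, *lonfehap*).
*lohar* — final consonant /r/ (non-nasal) → -eze → *lohareze*.
*ikhom* — final consonant /m/ (a nasal) → -i → *ikhomi*.

lohareze, ikhomi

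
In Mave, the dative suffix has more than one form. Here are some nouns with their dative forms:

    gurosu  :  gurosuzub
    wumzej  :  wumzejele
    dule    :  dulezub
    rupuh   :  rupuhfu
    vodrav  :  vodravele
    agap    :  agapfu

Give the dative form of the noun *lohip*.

The suffix is conditioned by the final sound: -fu when the stem ends in a voiceless consonant (*rupuh*, *agap*); -ele when the stem ends in a voiced consonant (*wumzej*, *vodrav*); -zub when the stem ends in a vowel (*gurosu*, *dule*).
Since the final sound of *lohip* is /p/ (a voiceless consonant), it takes -fu, giving *lohipfu*.

lohipfu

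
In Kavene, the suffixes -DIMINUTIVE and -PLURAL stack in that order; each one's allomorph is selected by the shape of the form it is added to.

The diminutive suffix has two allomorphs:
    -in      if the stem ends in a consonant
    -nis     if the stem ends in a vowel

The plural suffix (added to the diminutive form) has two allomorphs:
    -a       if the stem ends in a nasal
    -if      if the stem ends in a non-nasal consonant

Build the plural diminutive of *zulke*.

zulkenisif

*zulke* — final sound /e/ (a vowel) → -nis → *zulkenis*.
Since the final consonant of the diminutive form *zulkenis* is /s/ (non-nasal), it takes -if, giving *zulkenisif*.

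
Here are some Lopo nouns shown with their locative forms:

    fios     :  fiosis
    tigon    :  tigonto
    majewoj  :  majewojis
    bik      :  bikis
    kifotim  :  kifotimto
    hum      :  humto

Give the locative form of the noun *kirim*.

kirimto

Looking at the final consonant of each stem: -to when the stem ends in a nasal (*tigon*, *kifotim*, *hum*); -is when the stem ends in a non-nasal consonant (*fios*, *majewoj*, *bik*).
*kirim*: final consonant = /m/, a nasal → -to → *kirimto*.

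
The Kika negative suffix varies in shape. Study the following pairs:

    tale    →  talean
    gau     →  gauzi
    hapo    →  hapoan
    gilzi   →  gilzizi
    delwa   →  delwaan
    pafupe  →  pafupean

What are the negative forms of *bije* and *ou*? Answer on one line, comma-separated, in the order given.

The alternation tracks the last vowel of the stem — -zi when the last vowel of the stem is a high vowel (*gau*, *gilzi*); -an when the last vowel of the stem is a non-high vowel (*tale*, *hapo*, *delwa*, *pafupe*).
The last vowel of *bije* is /e/, which is a non-high vowel, so the suffix is -an, giving *bijean*.
*ou* — last vowel /u/ (a high vowel) → -zi → *ouzi*.

bijean, ouzi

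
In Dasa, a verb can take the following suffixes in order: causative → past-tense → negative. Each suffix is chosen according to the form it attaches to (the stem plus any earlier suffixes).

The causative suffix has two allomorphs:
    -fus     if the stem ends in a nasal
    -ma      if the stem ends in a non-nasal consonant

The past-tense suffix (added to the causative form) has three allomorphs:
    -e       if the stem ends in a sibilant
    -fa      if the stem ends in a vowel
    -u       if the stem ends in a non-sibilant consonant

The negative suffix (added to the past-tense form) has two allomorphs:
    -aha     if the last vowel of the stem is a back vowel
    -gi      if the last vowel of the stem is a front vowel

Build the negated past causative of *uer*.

*uer*: final consonant = /r/, non-nasal → -ma → *uerma*.
Since the final sound of the causative form *uerma* is /a/ (a vowel), it takes -fa, giving *uermafa*.
The last vowel of the past-tense form *uermafa* is /a/, which is a back vowel, so the negative suffix is -aha, giving *uermafaaha*.

uermafaaha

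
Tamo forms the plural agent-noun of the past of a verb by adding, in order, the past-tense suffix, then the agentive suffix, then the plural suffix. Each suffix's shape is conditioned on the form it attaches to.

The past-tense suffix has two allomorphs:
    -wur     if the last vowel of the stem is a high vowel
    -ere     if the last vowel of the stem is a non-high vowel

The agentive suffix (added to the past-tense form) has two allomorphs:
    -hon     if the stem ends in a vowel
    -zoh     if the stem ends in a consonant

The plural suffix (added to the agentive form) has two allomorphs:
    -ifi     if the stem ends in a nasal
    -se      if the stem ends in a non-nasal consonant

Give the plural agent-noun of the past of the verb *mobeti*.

mobetiwurzohse

*mobeti*: last vowel = /i/, a high vowel → -wur → *mobetiwur*.
The past-tense form *mobetiwur*: final sound = /r/, a consonant → -zoh → *mobetiwurzoh*.
The agentive form *mobetiwurzoh*: final consonant = /h/, non-nasal → -se → *mobetiwurzohse*.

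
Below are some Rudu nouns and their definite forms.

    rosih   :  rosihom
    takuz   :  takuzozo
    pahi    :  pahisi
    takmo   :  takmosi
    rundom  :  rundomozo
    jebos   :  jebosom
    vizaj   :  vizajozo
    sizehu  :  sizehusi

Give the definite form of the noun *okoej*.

okoejozo

The pattern is voicing of the final sound: -om when the stem ends in a voiceless consonant (*rosih*, *jebos*); -ozo when the stem ends in a voiced consonant (*takuz*, *rundom*, *vizaj*); -si when the stem ends in a vowel (*pahi*, *takmo*, *sizehu*).
Since the final sound of *okoej* is /j/ (a voiced consonant), it takes -ozo, giving *okoejozo*.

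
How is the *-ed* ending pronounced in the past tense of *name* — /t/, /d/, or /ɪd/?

The stem *name* ends in a voiced sound other than /d/.
The -ed suffix is realized as /ɪd/ after /t, d/; as /t/ after other voiceless consonants; and as /d/ after other voiced sounds.
So -ed on *name* is pronounced /d/.

/d/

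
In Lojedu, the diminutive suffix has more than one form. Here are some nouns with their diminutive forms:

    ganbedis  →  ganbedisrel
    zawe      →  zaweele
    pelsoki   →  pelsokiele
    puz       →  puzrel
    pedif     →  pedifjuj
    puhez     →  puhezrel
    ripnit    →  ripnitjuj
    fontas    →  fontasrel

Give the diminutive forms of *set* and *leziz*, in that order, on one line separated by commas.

The alternation tracks the final sound of the stem — -rel when the stem ends in a sibilant (*ganbedis*, *puz*, *puhez*, *fontas*); -juj when the stem ends in a non-sibilant consonant (*pedif*, *ripnit*); -ele when the stem ends in a vowel (*zawe*, *pelsoki*).
Since the final sound of *set* is /t/ (a non-sibilant consonant), it takes -juj, giving *setjuj*.
The final sound of *leziz* is /z/, which is a sibilant, so the suffix is -rel, giving *lezizrel*.

setjuj, lezizrel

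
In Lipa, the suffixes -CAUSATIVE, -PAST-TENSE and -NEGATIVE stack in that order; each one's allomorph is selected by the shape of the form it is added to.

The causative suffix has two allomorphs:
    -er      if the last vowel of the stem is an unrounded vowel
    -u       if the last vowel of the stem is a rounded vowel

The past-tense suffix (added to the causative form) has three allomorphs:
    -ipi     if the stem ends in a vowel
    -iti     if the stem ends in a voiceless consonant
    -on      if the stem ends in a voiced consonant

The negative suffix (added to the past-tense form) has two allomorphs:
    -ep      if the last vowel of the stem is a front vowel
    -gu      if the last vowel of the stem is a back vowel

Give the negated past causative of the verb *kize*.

*kize* — last vowel /e/ (an unrounded vowel) → -er → *kizeer*.
Since the final sound of the causative form *kizeer* is /r/ (a voiced consonant), it takes -on, giving *kizeeron*.
The past-tense form *kizeeron*: last vowel = /o/, a back vowel → -gu → *kizeerongu*.

kizeerongu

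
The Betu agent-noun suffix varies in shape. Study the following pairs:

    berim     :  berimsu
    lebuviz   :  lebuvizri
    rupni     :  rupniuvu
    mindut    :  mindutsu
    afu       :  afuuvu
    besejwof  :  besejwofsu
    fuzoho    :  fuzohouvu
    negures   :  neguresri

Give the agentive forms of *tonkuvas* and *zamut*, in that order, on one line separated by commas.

Looking at the final sound of each stem: -ri when the stem ends in a sibilant (*lebuviz*, *negures*); -su when the stem ends in a non-sibilant consonant (*berim*, *mindut*, *besejwof*); -uvu when the stem ends in a vowel (*rupni*, *afu*, *fuzoho*).
*tonkuvas* — final sound /s/ (a sibilant) → -ri → *tonkuvasri*.
The final sound of *zamut* is /t/, which is a non-sibilant consonant, so the suffix is -su, giving *zamutsu*.

tonkuvasri, zamutsu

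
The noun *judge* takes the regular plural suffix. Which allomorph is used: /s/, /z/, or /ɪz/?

/ɪz/

The stem *judge* ends in a sibilant (/s, z, ʃ, ʒ, tʃ, dʒ/).
The plural suffix surfaces as /ɪz/ after sibilants, /s/ after other voiceless consonants, and /z/ after other voiced sounds.
So the plural -s on *judge* is pronounced /ɪz/.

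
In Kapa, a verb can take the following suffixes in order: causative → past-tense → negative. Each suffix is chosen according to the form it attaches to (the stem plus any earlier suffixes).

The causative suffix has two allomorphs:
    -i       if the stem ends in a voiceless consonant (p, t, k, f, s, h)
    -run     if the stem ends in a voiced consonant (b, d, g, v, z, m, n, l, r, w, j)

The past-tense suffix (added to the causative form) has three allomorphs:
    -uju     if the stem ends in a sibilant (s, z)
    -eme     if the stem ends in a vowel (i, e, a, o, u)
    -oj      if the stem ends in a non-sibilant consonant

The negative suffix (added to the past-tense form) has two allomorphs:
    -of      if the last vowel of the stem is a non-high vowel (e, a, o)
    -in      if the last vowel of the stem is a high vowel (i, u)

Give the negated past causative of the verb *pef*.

pefiemeof

*pef*: final consonant = /f/, voiceless → -i → *pefi*.
Since the final sound of the causative form *pefi* is /i/ (a vowel), it takes -eme, giving *pefieme*.
The last vowel of the past-tense form *pefieme* is /e/, which is a non-high vowel, so the negative suffix is -of, giving *pefiemeof*.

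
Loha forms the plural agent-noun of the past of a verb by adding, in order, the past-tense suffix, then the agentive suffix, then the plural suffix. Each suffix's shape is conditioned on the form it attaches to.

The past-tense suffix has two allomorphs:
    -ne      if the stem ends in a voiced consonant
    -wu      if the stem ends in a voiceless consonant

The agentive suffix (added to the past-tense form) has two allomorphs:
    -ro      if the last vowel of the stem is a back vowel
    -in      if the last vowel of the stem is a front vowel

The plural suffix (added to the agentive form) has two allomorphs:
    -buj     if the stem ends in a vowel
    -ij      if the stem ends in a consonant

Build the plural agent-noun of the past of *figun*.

figunneinij

Since the final consonant of *figun* is /n/ (voiced), it takes -ne, giving *figunne*.
Since the last vowel of the past-tense form *figunne* is /e/ (a front vowel), it takes -in, giving *figunnein*.
The agentive form *figunnein*: final sound = /n/, a consonant → -ij → *figunneinij*.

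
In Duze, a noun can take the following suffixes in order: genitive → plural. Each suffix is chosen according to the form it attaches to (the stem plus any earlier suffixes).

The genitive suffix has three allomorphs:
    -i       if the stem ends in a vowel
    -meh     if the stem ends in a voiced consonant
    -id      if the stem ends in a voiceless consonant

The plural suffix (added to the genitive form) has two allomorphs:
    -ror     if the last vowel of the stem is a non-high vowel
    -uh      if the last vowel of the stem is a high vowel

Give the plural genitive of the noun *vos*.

vosiduh

Since the final sound of *vos* is /s/ (a voiceless consonant), it takes -id, giving *vosid*.
The genitive form *vosid* — last vowel /i/ (a high vowel) → -uh → *vosiduh*.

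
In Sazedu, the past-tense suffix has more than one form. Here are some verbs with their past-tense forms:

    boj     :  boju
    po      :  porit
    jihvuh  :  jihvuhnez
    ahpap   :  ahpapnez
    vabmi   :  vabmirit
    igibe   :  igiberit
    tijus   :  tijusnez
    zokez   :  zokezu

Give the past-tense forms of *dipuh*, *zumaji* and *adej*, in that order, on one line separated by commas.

Looking at the final sound of each stem: -nez when the stem ends in a voiceless consonant (*jihvuh*, *ahpap*, *tijus*); -u when the stem ends in a voiced consonant (*boj*, *zokez*); -rit when the stem ends in a vowel (*po*, *vabmi*, *igibe*).
Since the final sound of *dipuh* is /h/ (a voiceless consonant), it takes -nez, giving *dipuhnez*.
*zumaji* — final sound /i/ (a vowel) → -rit → *zumajirit*.
Since the final sound of *adej* is /j/ (a voiced consonant), it takes -u, giving *adeju*.

dipuhnez, zumajirit, adeju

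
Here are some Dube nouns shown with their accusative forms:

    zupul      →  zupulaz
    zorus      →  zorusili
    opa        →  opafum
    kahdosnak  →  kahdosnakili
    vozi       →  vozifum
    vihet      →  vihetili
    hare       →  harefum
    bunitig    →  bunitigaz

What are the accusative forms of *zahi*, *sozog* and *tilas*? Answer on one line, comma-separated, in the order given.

zahifum, sozogaz, tilasili

The suffix is conditioned by the final sound: -ili when the stem ends in a voiceless consonant (*zorus*, *kahdosnak*, *vihet*); -az when the stem ends in a voiced consonant (*zupul*, *bunitig*); -fum when the stem ends in a vowel (*opa*, *vozi*, *hare*).
*zahi* — final sound /i/ (a vowel) → -fum → *zahifum*.
*sozog*: final sound = /g/, a voiced consonant → -az → *sozogaz*.
*tilas* — final sound /s/ (a voiceless consonant) → -ili → *tilasili*.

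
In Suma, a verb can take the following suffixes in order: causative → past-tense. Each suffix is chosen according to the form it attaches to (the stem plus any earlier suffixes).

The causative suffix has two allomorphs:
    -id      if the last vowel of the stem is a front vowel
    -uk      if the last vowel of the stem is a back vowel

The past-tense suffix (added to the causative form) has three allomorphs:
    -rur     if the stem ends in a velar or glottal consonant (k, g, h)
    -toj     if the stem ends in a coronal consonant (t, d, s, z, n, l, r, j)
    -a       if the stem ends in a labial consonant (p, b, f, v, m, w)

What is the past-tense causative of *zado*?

*zado*: last vowel = /o/, a back vowel → -uk → *zadouk*.
The causative form *zadouk*: final consonant = /k/, velar/glottal → -rur → *zadoukrur*.

zadoukrur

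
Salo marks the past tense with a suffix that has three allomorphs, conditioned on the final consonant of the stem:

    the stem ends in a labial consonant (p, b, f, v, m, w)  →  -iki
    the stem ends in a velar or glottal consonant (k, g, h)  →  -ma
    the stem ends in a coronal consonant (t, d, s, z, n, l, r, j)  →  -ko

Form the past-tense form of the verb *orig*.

*orig*: final consonant = /g/, velar/glottal → -ma → *origma*.

origma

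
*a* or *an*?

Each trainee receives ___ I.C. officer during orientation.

an

The indefinite article is chosen by the initial *sound* of the following word, not its spelling.
The initialism *I.C.* is read letter by letter; the first letter, I, is pronounced /aɪ/, which begins with a vowel sound.
So the article is *an*: Each trainee receives an I.C. officer during orientation.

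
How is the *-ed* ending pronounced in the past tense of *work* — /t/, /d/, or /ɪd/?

The stem *work* ends in a voiceless consonant other than /t/.
The -ed suffix is realized as /ɪd/ after /t, d/; as /t/ after other voiceless consonants; and as /d/ after other voiced sounds.
So -ed on *work* is pronounced /t/.

/t/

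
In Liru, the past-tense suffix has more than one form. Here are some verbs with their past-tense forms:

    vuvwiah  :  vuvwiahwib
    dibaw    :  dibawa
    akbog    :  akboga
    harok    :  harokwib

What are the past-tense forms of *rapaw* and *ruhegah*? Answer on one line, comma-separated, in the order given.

The suffix is conditioned by the final consonant: -wib when the stem ends in a voiceless consonant (*vuvwiah*, *harok*); -a when the stem ends in a voiced consonant (*dibaw*, *akbog*).
*rapaw* — final consonant /w/ (voiced) → -a → *rapawa*.
*ruhegah*: final consonant = /h/, voiceless → -wib → *ruhegahwib*.

rapawa, ruhegahwib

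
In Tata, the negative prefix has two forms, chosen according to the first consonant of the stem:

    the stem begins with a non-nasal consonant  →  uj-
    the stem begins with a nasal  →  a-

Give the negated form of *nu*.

anu

*nu* — first consonant /n/ (a nasal) → a- → *anu*.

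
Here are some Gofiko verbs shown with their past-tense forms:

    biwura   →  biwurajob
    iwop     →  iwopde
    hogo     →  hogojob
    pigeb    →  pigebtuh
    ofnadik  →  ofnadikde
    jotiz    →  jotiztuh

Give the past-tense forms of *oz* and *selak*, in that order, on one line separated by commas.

oztuh, selakde

The suffix is conditioned by the final sound: -de when the stem ends in a voiceless consonant (*iwop*, *ofnadik*); -tuh when the stem ends in a voiced consonant (*pigeb*, *jotiz*); -job when the stem ends in a vowel (*biwura*, *hogo*).
*oz*: final sound = /z/, a voiced consonant → -tuh → *oztuh*.
*selak*: final sound = /k/, a voiceless consonant → -de → *selakde*.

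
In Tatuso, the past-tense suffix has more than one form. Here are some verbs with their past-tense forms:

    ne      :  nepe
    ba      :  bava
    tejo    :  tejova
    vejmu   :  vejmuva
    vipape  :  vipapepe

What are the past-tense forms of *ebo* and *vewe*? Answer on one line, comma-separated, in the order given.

ebova, vewepe

Looking at the last vowel of each stem: -pe when the last vowel of the stem is a front vowel (*ne*, *vipape*); -va when the last vowel of the stem is a back vowel (*ba*, *tejo*, *vejmu*).
*ebo* — last vowel /o/ (a back vowel) → -va → *ebova*.
*vewe*: last vowel = /e/, a front vowel → -pe → *vewepe*.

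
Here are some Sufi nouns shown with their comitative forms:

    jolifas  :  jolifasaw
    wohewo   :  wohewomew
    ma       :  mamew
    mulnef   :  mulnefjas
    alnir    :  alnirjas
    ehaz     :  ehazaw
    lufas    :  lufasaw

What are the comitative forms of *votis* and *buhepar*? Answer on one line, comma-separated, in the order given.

Looking at the final sound of each stem: -aw when the stem ends in a sibilant (*jolifas*, *ehaz*, *lufas*); -jas when the stem ends in a non-sibilant consonant (*mulnef*, *alnir*); -mew when the stem ends in a vowel (*wohewo*, *ma*).
The final sound of *votis* is /s/, which is a sibilant, so the suffix is -aw, giving *votisaw*.
The final sound of *buhepar* is /r/, which is a non-sibilant consonant, so the suffix is -jas, giving *buheparjas*.

votisaw, buheparjas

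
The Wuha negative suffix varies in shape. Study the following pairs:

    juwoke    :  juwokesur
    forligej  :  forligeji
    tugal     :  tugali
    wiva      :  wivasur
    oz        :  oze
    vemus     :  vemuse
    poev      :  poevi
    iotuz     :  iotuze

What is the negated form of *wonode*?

The suffix is conditioned by the final sound: -e when the stem ends in a sibilant (*oz*, *vemus*, *iotuz*); -i when the stem ends in a non-sibilant consonant (*forligej*, *tugal*, *poev*); -sur when the stem ends in a vowel (*juwoke*, *wiva*).
The final sound of *wonode* is /e/, which is a vowel, so the suffix is -sur, giving *wonodesur*.

wonodesur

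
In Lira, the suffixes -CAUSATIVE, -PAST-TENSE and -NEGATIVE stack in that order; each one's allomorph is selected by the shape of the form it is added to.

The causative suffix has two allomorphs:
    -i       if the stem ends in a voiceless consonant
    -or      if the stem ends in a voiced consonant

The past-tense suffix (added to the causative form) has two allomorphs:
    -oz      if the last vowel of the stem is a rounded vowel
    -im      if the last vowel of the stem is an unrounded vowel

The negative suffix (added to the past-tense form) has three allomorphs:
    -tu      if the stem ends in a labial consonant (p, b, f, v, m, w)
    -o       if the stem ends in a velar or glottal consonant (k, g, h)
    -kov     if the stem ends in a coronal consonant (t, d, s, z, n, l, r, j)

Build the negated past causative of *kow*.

The final consonant of *kow* is /w/, which is voiced, so the causative suffix is -or, giving *kowor*.
The last vowel of the causative form *kowor* is /o/, which is a rounded vowel, so the past-tense suffix is -oz, giving *koworoz*.
Since the final consonant of the past-tense form *koworoz* is /z/ (coronal), it takes -kov, giving *koworozkov*.

koworozkov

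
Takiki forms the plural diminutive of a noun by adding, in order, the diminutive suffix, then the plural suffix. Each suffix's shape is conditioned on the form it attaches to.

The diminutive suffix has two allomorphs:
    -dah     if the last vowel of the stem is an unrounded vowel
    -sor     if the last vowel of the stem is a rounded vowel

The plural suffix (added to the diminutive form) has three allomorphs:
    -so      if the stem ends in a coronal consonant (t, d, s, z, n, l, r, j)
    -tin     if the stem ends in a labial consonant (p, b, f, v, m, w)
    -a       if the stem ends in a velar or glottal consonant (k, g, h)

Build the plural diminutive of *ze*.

zedaha

*ze*: last vowel = /e/, an unrounded vowel → -dah → *zedah*.
The diminutive form *zedah* — final consonant /h/ (velar/glottal) → -a → *zedaha*.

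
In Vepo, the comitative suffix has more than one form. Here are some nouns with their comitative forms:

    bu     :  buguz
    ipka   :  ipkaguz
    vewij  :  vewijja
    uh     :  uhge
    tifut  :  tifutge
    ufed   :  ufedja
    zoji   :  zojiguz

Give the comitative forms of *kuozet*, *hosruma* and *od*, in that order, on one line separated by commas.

The alternation tracks the final sound of the stem — -ge when the stem ends in a voiceless consonant (*uh*, *tifut*); -ja when the stem ends in a voiced consonant (*vewij*, *ufed*); -guz when the stem ends in a vowel (*bu*, *ipka*, *zoji*).
Since the final sound of *kuozet* is /t/ (a voiceless consonant), it takes -ge, giving *kuozetge*.
Since the final sound of *hosruma* is /a/ (a vowel), it takes -guz, giving *hosrumaguz*.
Since the final sound of *od* is /d/ (a voiced consonant), it takes -ja, giving *odja*.

kuozetge, hosrumaguz, odja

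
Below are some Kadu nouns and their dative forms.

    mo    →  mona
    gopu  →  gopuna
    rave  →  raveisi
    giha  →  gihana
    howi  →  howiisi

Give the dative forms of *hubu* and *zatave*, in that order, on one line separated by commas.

hubuna, zataveisi

The suffix is conditioned by the last vowel: -isi when the last vowel of the stem is a front vowel (*rave*, *howi*); -na when the last vowel of the stem is a back vowel (*mo*, *gopu*, *giha*).
Since the last vowel of *hubu* is /u/ (a back vowel), it takes -na, giving *hubuna*.
Since the last vowel of *zatave* is /e/ (a front vowel), it takes -isi, giving *zataveisi*.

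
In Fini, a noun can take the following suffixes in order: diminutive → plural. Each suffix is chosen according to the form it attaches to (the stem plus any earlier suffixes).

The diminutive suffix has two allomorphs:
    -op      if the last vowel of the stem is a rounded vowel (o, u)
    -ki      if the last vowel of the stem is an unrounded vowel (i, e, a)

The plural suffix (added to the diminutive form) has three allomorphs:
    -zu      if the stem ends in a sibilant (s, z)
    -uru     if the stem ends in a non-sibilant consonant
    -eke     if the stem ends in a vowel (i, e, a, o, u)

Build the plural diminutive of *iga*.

*iga*: last vowel = /a/, an unrounded vowel → -ki → *igaki*.
The diminutive form *igaki*: final sound = /i/, a vowel → -eke → *igakieke*.

igakieke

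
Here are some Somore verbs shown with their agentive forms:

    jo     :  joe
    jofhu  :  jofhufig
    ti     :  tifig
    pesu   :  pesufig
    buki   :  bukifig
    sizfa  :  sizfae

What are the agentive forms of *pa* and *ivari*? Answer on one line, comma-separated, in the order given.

pae, ivarifig

Looking at the last vowel of each stem: -fig when the last vowel of the stem is a high vowel (*jofhu*, *ti*, *pesu*, *buki*); -e when the last vowel of the stem is a non-high vowel (*jo*, *sizfa*).
*pa*: last vowel = /a/, a non-high vowel → -e → *pae*.
The last vowel of *ivari* is /i/, which is a high vowel, so the suffix is -fig, giving *ivarifig*.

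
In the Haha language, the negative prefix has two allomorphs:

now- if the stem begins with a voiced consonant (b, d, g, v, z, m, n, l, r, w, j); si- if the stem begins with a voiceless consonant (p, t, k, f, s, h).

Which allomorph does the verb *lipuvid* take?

now-

*lipuvid* — first consonant /l/ (voiced) → now-.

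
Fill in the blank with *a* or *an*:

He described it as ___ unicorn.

The indefinite article is chosen by the initial *sound* of the following word, not its spelling.
*unicorn* begins with the sound /juː/ (u pronounced /juː/) — a consonant sound.
So the article is *a*: He described it as a unicorn.

a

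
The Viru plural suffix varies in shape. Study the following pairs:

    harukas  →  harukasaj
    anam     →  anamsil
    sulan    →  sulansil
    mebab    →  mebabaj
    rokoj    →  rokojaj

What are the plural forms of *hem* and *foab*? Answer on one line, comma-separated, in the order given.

Looking at the final consonant of each stem: -sil when the stem ends in a nasal (*anam*, *sulan*); -aj when the stem ends in a non-nasal consonant (*harukas*, *mebab*, *rokoj*).
*hem*: final consonant = /m/, a nasal → -sil → *hemsil*.
*foab* — final consonant /b/ (non-nasal) → -aj → *foabaj*.

hemsil, foabaj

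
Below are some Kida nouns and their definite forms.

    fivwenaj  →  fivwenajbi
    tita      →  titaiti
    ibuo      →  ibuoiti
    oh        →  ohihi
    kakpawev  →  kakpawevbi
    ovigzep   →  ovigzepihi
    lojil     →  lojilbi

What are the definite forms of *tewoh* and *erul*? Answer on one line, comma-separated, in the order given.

The suffix is conditioned by the final sound: -ihi when the stem ends in a voiceless consonant (*oh*, *ovigzep*); -bi when the stem ends in a voiced consonant (*fivwenaj*, *kakpawev*, *lojil*); -iti when the stem ends in a vowel (*tita*, *ibuo*).
*tewoh* — final sound /h/ (a voiceless consonant) → -ihi → *tewohihi*.
Since the final sound of *erul* is /l/ (a voiced consonant), it takes -bi, giving *erulbi*.

tewohihi, erulbi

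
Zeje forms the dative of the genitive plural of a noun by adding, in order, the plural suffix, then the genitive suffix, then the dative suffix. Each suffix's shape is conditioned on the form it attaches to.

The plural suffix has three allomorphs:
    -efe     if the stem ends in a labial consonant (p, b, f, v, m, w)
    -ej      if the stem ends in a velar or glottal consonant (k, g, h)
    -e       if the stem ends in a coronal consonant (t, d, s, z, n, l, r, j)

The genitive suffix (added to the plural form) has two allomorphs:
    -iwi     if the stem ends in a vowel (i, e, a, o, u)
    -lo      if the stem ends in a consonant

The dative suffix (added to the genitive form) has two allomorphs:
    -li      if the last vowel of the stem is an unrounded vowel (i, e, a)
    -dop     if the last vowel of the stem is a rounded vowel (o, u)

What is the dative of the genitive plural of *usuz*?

usuzeiwili

*usuz* — final consonant /z/ (coronal) → -e → *usuze*.
The plural form *usuze* — final sound /e/ (a vowel) → -iwi → *usuzeiwi*.
The last vowel of the genitive form *usuzeiwi* is /i/, which is an unrounded vowel, so the dative suffix is -li, giving *usuzeiwili*.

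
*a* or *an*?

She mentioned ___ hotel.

The indefinite article is chosen by the initial *sound* of the following word, not its spelling.
*hotel* begins with the sound /h/ (h is pronounced) — a consonant sound.
So the article is *a*: She mentioned a hotel.

a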